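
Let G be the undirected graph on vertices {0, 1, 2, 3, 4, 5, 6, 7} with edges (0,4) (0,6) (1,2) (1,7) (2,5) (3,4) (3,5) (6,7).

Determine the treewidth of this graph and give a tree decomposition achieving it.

The largest bag has 3 vertices, giving width 2; this decomposition certifies tw(G) ≤ 2. For the lower bound, G contains the cycle 2–1–7–6–0–4–3–5–2, so G is not a forest; only forests have treewidth ≤ 1, hence tw(G) ≥ 2. Therefore the treewidth is 2.

Treewidth 2.
One optimal decomposition is:
Bags: B1 = {1, 2, 7}  B2 = {2, 6, 7}  B3 = {0, 2, 6}  B4 = {0, 2, 4}  B5 = {2, 3, 4}  B6 = {2, 3, 5}
Tree: B1–B2, B2–B3, B3–B4, B4–B5, B5–B6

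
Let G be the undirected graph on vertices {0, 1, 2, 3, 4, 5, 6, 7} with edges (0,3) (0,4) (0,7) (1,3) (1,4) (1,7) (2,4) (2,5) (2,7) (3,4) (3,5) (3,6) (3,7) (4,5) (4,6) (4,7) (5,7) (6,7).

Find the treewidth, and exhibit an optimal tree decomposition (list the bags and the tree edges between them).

Treewidth 3.
Bags: B1 = {3, 4, 5, 7}  B2 = {2, 4, 5, 7}  B3 = {1, 3, 4, 7}  B4 = {0, 3, 4, 7}  B5 = {3, 4, 6, 7}
Tree: B1–B2, B1–B3, B1–B4, B3–B5

Each bag holds 4 vertices, so the decomposition has width 3, which upper-bounds the treewidth. For the lower bound, the 4 vertices {2, 4, 5, 7} are pairwise adjacent, and any tree decomposition puts a clique entirely inside one bag — forcing width ≥ 3. Therefore the treewidth is 3.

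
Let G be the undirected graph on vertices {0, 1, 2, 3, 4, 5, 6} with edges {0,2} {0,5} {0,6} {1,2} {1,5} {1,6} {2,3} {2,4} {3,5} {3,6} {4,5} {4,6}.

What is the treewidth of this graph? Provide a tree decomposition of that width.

Treewidth 3.
Bags: B1 = {2, 3, 5, 6}  B2 = {2, 4, 5, 6}  B3 = {0, 2, 5, 6}  B4 = {1, 2, 5, 6}
Tree: B1–B2, B2–B3, B3–B4

Each bag holds 4 vertices, so the decomposition has width 3, which upper-bounds the treewidth. For the lower bound: the 4 vertex sets {3,5}, {4,6}, {2}, {0} are disjoint, each induces a connected subgraph, and every pair is joined by at least one edge of G. Contracting each set to a single vertex therefore yields K_{4} as a minor, and since treewidth is minor-monotone, tw(G) ≥ tw(K_{4}) = 3. Therefore the treewidth is 3.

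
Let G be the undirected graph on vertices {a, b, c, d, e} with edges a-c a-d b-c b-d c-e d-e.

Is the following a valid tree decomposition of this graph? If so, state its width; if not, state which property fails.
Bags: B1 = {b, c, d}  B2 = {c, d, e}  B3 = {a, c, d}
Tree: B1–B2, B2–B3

Vertex coverage: the bags together contain {a, b, c, d, e}, the full vertex set. Edge coverage: each edge of G has both endpoints in at least one bag. Running intersection: for every vertex, the bags containing it form a connected subtree. All three properties hold, so this is a valid tree decomposition of width max|bag| − 1 = 2, and hence tw(G) ≤ 2.

Yes; width 2.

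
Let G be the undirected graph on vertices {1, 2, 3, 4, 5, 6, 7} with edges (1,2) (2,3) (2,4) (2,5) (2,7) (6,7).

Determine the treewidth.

A width-1 tree decomposition is:
Bags: B1 = {2, 5}  B2 = {2, 7}  B3 = {2, 4}  B4 = {2, 3}  B5 = {6, 7}  B6 = {1, 2}
Tree: B1–B2, B1–B3, B1–B4, B2–B5, B2–B6
The largest bag has 2 vertices, giving width 1; this decomposition certifies tw(G) ≤ 1. G has an edge, so its treewidth is at least 1. Combining the bounds, tw(G) = 1.

1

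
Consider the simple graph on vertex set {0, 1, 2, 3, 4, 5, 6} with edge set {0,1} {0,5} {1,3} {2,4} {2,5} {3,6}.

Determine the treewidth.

A width-1 tree decomposition is:
Bags: B1 = {2, 4}  B2 = {2, 5}  B3 = {0, 5}  B4 = {0, 1}  B5 = {1, 3}  B6 = {3, 6}
Tree: B1–B2, B2–B3, B3–B4, B4–B5, B5–B6
The largest bag has 2 vertices, giving width 1; this decomposition certifies tw(G) ≤ 1. Any graph with an edge has treewidth ≥ 1, and G has the edge 4–2. Hence tw(G) = 1 exactly.

1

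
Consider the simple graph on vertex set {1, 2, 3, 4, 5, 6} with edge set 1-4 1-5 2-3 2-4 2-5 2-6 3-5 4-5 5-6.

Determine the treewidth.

2

A width-2 tree decomposition is:
Bags: B1 = {2, 4, 5}  B2 = {2, 3, 5}  B3 = {2, 5, 6}  B4 = {1, 4, 5}
Tree: B1–B2, B1–B3, B1–B4
Every bag has size at most 3, so the width is 3 − 1 = 2 and tw(G) ≤ 2. Conversely, {1, 4, 5} is a clique of size 3, and the vertices of any clique must share a bag in every tree decomposition; so some bag has ≥ 3 vertices and tw(G) ≥ 2. The upper and lower bounds meet at 2, so that is the treewidth.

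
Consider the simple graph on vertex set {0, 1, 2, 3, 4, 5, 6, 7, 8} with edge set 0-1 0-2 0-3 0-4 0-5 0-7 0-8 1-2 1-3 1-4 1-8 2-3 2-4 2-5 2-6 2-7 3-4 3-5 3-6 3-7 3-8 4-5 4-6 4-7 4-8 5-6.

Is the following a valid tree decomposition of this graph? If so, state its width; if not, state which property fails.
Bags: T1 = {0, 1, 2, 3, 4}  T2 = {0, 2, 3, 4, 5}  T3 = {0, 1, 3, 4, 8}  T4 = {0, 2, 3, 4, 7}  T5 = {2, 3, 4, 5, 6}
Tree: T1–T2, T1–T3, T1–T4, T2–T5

Yes; width 4.

Vertex coverage: the bags together contain {0, 1, 2, 3, 4, 5, 6, 7, 8}, the full vertex set. Edge coverage: each edge of G has both endpoints in at least one bag. Running intersection: for every vertex, the bags containing it form a connected subtree. All three properties hold, so this is a valid tree decomposition of width max|bag| − 1 = 4, and hence tw(G) ≤ 4.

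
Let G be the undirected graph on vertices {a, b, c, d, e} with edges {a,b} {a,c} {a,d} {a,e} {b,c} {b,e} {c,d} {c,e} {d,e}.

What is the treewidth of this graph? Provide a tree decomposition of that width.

Each bag holds 4 vertices, so the decomposition has width 3, which upper-bounds the treewidth. Conversely, {a, c, d, e} is a clique of size 4, and the vertices of any clique must share a bag in every tree decomposition; so some bag has ≥ 4 vertices and tw(G) ≥ 3. Combining the bounds, tw(G) = 3.

Treewidth 3.
Bags: B1 = {a, b, c, e}  B2 = {a, c, d, e}
Tree: B1–B2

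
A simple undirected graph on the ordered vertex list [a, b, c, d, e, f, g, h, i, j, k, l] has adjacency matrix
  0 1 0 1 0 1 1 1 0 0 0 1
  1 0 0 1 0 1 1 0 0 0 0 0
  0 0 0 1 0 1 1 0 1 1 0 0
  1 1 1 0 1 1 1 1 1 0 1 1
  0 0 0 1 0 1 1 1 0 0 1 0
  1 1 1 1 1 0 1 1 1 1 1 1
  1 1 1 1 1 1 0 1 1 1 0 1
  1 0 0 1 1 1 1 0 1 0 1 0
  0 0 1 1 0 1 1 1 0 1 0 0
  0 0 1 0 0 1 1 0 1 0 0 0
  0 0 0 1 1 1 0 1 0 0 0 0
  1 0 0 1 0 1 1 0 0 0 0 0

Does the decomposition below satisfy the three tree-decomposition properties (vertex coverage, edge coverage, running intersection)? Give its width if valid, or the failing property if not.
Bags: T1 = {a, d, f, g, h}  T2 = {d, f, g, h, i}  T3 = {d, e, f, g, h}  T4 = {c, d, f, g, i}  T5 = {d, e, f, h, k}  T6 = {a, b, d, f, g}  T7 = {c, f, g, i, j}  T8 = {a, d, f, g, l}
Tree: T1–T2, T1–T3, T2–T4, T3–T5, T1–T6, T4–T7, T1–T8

Every vertex of G appears in some bag (union = {a, b, c, d, e, f, g, h, i, j, k, l}); every edge is covered by a bag; and for each vertex v the set of bags containing v is connected in the bag tree. The decomposition is therefore valid. The largest bag has 5 vertices, so the width is 4.

Yes; width 4.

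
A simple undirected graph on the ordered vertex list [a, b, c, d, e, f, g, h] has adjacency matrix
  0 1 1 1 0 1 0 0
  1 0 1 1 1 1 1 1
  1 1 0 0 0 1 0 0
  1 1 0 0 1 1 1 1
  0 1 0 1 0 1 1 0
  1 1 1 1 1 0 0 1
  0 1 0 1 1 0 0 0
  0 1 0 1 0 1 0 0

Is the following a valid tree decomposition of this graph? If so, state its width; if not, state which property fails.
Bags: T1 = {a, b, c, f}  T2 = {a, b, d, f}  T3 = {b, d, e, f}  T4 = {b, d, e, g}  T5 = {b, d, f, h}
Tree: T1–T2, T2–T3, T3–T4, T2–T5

Vertex coverage: the bags together contain {a, b, c, d, e, f, g, h}, the full vertex set. Edge coverage: each edge of G has both endpoints in at least one bag. Running intersection: for every vertex, the bags containing it form a connected subtree. All three properties hold, so this is a valid tree decomposition of width max|bag| − 1 = 3, and hence tw(G) ≤ 3.

Yes; width 3.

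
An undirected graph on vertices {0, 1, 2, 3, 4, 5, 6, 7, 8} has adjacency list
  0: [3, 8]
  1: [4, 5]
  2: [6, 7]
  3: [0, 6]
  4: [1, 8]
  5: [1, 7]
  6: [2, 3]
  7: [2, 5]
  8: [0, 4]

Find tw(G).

2

A width-2 tree decomposition is:
Bags: B1 = {1, 4, 8}  B2 = {0, 1, 8}  B3 = {0, 1, 3}  B4 = {1, 3, 6}  B5 = {1, 2, 6}  B6 = {1, 2, 7}  B7 = {1, 5, 7}
Tree: B1–B2, B2–B3, B3–B4, B4–B5, B5–B6, B6–B7
Every bag has size at most 3, so the width is 3 − 1 = 2 and tw(G) ≤ 2. For the lower bound, G contains the cycle 1–4–8–0–3–6–2–7–5–1, so G is not a forest; only forests have treewidth ≤ 1, hence tw(G) ≥ 2. The upper and lower bounds meet at 2, so that is the treewidth.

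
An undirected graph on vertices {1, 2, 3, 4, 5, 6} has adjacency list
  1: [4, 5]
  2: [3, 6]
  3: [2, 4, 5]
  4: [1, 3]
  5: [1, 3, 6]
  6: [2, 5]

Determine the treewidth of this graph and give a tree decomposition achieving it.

Treewidth 2.
One optimal decomposition is:
Bags: B1 = {1, 3, 4}  B2 = {1, 3, 5}  B3 = {2, 3, 5}  B4 = {2, 5, 6}
Tree: B1–B2, B2–B3, B3–B4

Each bag holds 3 vertices, so the decomposition has width 2, which upper-bounds the treewidth. For the lower bound, G contains the cycle 4–1–5–3–4, so G is not a forest; only forests have treewidth ≤ 1, hence tw(G) ≥ 2. Combining the bounds, tw(G) = 2.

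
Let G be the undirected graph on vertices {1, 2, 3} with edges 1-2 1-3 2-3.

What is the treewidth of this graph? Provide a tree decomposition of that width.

With just one bag of size 3, the width is 3 − 1 = 2, so tw(G) ≤ 2. On the other hand G contains the 3-clique {1, 2, 3}. A clique must lie in a single bag of any decomposition, so no decomposition can have width below 2. The upper and lower bounds meet at 2, so that is the treewidth.

Treewidth 2.
One such decomposition:
Bags: B1 = {1, 2, 3}
Tree: (single bag)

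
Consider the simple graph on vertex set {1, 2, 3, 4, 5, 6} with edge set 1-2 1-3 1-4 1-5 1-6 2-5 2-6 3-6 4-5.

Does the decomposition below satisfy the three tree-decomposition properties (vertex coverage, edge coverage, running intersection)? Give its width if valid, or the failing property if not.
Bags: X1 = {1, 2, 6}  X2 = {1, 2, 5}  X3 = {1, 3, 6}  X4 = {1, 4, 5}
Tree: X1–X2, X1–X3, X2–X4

Yes; width 2.

Checking the three conditions: (i) the bags cover all of {1, 2, 3, 4, 5, 6}; (ii) for each edge, some bag contains both endpoints; (iii) the bags containing any fixed vertex form a subtree. All hold, so the decomposition is valid with width 3 − 1 = 2.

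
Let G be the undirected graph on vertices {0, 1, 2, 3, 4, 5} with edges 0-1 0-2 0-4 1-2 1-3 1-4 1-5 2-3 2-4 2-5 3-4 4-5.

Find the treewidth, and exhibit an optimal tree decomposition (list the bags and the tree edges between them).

Treewidth 3.
One such decomposition:
Bags: B1 = {1, 2, 4, 5}  B2 = {0, 1, 2, 4}  B3 = {1, 2, 3, 4}
Tree: B1–B2, B1–B3

The largest bag has 4 vertices, giving width 3; this decomposition certifies tw(G) ≤ 3. Conversely, {0, 1, 2, 4} is a clique of size 4, and the vertices of any clique must share a bag in every tree decomposition; so some bag has ≥ 4 vertices and tw(G) ≥ 3. Hence tw(G) = 3 exactly.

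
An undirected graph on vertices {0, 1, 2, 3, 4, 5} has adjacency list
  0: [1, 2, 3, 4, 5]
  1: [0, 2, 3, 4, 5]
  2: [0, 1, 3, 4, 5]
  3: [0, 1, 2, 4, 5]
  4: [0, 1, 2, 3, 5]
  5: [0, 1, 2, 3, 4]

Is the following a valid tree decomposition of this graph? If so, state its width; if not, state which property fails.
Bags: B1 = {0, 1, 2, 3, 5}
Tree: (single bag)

No — vertex 4 appears in no bag.

A tree decomposition must satisfy three properties: every vertex lies in some bag; for every edge, both endpoints lie together in some bag; and for every vertex, the bags containing it form a connected subtree. Here vertex 4 appears in no bag, so the decomposition is invalid.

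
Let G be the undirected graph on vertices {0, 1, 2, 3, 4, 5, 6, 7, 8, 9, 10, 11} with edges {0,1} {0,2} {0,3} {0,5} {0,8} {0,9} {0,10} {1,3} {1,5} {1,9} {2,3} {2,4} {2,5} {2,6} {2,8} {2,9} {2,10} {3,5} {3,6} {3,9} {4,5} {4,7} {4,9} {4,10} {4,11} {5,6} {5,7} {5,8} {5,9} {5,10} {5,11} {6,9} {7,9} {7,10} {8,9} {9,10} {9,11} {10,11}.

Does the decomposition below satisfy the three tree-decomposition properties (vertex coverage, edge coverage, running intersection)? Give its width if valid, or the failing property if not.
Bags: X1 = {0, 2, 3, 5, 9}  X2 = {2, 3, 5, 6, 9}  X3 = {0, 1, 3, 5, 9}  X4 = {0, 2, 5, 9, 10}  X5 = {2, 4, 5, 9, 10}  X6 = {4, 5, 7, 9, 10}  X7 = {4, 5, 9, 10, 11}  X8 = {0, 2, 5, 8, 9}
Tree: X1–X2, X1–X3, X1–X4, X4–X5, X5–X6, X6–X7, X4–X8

Yes; width 4.

Checking the three conditions: (i) the bags cover all of {0, 1, 2, 3, 4, 5, 6, 7, 8, 9, 10, 11}; (ii) for each edge, some bag contains both endpoints; (iii) the bags containing any fixed vertex form a subtree. All hold, so the decomposition is valid with width 5 − 1 = 4.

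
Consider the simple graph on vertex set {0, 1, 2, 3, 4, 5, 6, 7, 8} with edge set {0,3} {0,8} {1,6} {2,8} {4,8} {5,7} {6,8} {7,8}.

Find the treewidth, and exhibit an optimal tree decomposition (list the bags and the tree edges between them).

Every bag has size at most 2, so the width is 2 − 1 = 1 and tw(G) ≤ 1. Any graph with an edge has treewidth ≥ 1, and G has the edge 8–0. Therefore the treewidth is 1.

Treewidth 1.
Bags: B1 = {0, 8}  B2 = {0, 3}  B3 = {6, 8}  B4 = {7, 8}  B5 = {1, 6}  B6 = {4, 8}  B7 = {5, 7}  B8 = {2, 8}
Tree: B1–B2, B1–B3, B3–B4, B3–B5, B1–B6, B4–B7, B1–B8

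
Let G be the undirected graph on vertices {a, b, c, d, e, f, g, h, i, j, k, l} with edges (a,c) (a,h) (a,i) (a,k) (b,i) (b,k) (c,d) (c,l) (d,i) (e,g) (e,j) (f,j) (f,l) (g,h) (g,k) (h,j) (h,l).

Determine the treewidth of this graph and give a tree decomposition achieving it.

Every bag has size at most 4, so the width is 4 − 1 = 3 and tw(G) ≤ 3. For the lower bound: the 4 vertex sets {b,d,i}, {c}, {a}, {g,h,k,l} are disjoint, each induces a connected subgraph, and every pair is joined by at least one edge of G. Contracting each set to a single vertex therefore yields K_{4} as a minor, and since treewidth is minor-monotone, tw(G) ≥ tw(K_{4}) = 3. Therefore the treewidth is 3.

Treewidth 3.
One such decomposition:
Bags: B1 = {b, c, d, i}  B2 = {a, b, c, i}  B3 = {a, b, c, k}  B4 = {a, c, k, l}  B5 = {a, h, k, l}  B6 = {g, h, k, l}  B7 = {f, g, h, l}  B8 = {f, g, h, j}  B9 = {e, f, g, j}
Tree: B1–B2, B2–B3, B3–B4, B4–B5, B5–B6, B6–B7, B7–B8, B8–B9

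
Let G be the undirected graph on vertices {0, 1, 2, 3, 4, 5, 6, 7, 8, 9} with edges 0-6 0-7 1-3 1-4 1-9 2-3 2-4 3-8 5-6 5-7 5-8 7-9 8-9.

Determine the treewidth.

2

A width-2 tree decomposition is:
Bags: B1 = {0, 5, 6}  B2 = {0, 5, 7}  B3 = {5, 7, 8}  B4 = {7, 8, 9}  B5 = {3, 8, 9}  B6 = {1, 3, 9}  B7 = {1, 2, 3}  B8 = {1, 2, 4}
Tree: B1–B2, B2–B3, B3–B4, B4–B5, B5–B6, B6–B7, B7–B8
Every bag has size at most 3, so the width is 3 − 1 = 2 and tw(G) ≤ 2. The edges 6–0–7–5–6 form a cycle, so G is not a tree and its treewidth is at least 2. Hence tw(G) = 2 exactly.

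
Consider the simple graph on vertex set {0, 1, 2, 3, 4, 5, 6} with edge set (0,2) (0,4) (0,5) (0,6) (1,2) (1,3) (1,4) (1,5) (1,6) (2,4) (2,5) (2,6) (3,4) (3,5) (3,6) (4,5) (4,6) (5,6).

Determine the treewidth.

A width-4 tree decomposition is:
Bags: B1 = {1, 2, 4, 5, 6}  B2 = {0, 2, 4, 5, 6}  B3 = {1, 3, 4, 5, 6}
Tree: B1–B2, B1–B3
Each bag holds 5 vertices, so the decomposition has width 4, which upper-bounds the treewidth. Conversely, {0, 2, 4, 5, 6} is a clique of size 5, and the vertices of any clique must share a bag in every tree decomposition; so some bag has ≥ 5 vertices and tw(G) ≥ 4. Hence tw(G) = 4 exactly.

4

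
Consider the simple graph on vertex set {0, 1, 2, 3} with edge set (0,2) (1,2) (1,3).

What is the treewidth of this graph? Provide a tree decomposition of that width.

Each bag holds 2 vertices, so the decomposition has width 1, which upper-bounds the treewidth. Since G has at least one edge (e.g. 0–2), it is not an edgeless graph, so tw(G) ≥ 1. The upper and lower bounds meet at 1, so that is the treewidth.

Treewidth 1.
One such decomposition:
Bags: B1 = {0, 2}  B2 = {1, 2}  B3 = {1, 3}
Tree: B1–B2, B2–B3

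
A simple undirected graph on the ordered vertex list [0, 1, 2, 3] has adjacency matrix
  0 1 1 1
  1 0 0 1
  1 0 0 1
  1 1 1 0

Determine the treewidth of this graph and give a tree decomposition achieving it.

Every bag has size at most 3, so the width is 3 − 1 = 2 and tw(G) ≤ 2. Conversely, {0, 1, 3} is a clique of size 3, and the vertices of any clique must share a bag in every tree decomposition; so some bag has ≥ 3 vertices and tw(G) ≥ 2. Combining the bounds, tw(G) = 2.

Treewidth 2.
One such decomposition:
Bags: B1 = {0, 2, 3}  B2 = {0, 1, 3}
Tree: B1–B2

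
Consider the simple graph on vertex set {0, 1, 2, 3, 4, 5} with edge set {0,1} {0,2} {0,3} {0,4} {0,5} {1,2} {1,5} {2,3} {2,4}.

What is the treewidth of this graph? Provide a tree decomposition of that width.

Treewidth 2.
One such decomposition:
Bags: B1 = {0, 1, 2}  B2 = {0, 1, 5}  B3 = {0, 2, 4}  B4 = {0, 2, 3}
Tree: B1–B2, B1–B3, B3–B4

The largest bag has 3 vertices, giving width 2; this decomposition certifies tw(G) ≤ 2. Conversely, {0, 1, 2} is a clique of size 3, and the vertices of any clique must share a bag in every tree decomposition; so some bag has ≥ 3 vertices and tw(G) ≥ 2. Therefore the treewidth is 2.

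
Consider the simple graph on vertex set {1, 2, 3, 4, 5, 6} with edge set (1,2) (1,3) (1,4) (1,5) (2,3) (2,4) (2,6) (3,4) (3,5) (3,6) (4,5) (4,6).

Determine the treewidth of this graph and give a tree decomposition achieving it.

Treewidth 3.
Bags: B1 = {1, 2, 3, 4}  B2 = {2, 3, 4, 6}  B3 = {1, 3, 4, 5}
Tree: B1–B2, B1–B3

The largest bag has 4 vertices, giving width 3; this decomposition certifies tw(G) ≤ 3. For the lower bound, the 4 vertices {1, 2, 3, 4} are pairwise adjacent, and any tree decomposition puts a clique entirely inside one bag — forcing width ≥ 3. Therefore the treewidth is 3.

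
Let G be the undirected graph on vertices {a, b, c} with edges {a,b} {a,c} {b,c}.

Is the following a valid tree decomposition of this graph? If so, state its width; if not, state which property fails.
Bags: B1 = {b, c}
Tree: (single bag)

No — vertex a appears in no bag.

A tree decomposition must satisfy three properties: every vertex lies in some bag; for every edge, both endpoints lie together in some bag; and for every vertex, the bags containing it form a connected subtree. Here vertex a appears in no bag, so the decomposition is invalid.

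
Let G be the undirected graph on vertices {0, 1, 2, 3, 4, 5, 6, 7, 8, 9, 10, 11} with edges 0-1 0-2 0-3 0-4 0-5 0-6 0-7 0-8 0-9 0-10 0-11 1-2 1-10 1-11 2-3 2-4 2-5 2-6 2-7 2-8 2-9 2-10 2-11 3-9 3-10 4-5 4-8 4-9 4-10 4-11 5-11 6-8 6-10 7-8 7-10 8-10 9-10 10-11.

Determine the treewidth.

4

A width-4 tree decomposition is:
Bags: B1 = {0, 2, 4, 5, 11}  B2 = {0, 2, 4, 10, 11}  B3 = {0, 2, 4, 8, 10}  B4 = {0, 2, 6, 8, 10}  B5 = {0, 2, 7, 8, 10}  B6 = {0, 2, 4, 9, 10}  B7 = {0, 1, 2, 10, 11}  B8 = {0, 2, 3, 9, 10}
Tree: B1–B2, B2–B3, B3–B4, B3–B5, B2–B6, B2–B7, B6–B8
Each bag holds 5 vertices, so the decomposition has width 4, which upper-bounds the treewidth. For the lower bound, the 5 vertices {0, 1, 2, 10, 11} are pairwise adjacent, and any tree decomposition puts a clique entirely inside one bag — forcing width ≥ 4. Hence tw(G) = 4 exactly.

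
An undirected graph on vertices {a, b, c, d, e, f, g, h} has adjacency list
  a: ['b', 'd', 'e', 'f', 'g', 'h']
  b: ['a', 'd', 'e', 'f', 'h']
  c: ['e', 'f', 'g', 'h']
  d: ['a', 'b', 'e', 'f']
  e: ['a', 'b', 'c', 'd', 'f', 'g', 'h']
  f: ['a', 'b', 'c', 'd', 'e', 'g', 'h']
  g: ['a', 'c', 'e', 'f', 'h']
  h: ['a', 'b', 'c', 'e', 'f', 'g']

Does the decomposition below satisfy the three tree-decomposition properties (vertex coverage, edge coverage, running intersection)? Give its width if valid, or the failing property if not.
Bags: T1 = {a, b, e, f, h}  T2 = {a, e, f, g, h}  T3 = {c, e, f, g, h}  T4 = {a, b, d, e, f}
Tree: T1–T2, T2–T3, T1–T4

Checking the three conditions: (i) the bags cover all of {a, b, c, d, e, f, g, h}; (ii) for each edge, some bag contains both endpoints; (iii) the bags containing any fixed vertex form a subtree. All hold, so the decomposition is valid with width 5 − 1 = 4.

Yes; width 4.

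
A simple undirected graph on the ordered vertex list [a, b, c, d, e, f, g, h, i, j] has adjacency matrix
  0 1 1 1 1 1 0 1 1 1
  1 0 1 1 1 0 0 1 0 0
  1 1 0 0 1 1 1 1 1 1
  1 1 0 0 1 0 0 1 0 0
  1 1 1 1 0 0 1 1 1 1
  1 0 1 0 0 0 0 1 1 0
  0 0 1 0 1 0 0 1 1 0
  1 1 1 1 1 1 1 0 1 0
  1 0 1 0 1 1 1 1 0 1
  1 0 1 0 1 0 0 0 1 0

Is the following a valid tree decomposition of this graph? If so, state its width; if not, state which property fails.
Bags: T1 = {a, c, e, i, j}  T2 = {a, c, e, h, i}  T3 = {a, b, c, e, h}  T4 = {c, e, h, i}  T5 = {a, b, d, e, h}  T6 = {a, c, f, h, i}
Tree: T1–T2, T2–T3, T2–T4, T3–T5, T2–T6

A tree decomposition must satisfy three properties: every vertex lies in some bag; for every edge, both endpoints lie together in some bag; and for every vertex, the bags containing it form a connected subtree. Here vertex g appears in no bag, so the decomposition is invalid.

No — vertex g appears in no bag.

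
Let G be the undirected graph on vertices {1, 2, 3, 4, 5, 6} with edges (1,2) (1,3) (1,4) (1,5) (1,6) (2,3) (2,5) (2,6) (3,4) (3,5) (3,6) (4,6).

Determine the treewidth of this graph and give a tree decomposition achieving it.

Each bag holds 4 vertices, so the decomposition has width 3, which upper-bounds the treewidth. For the lower bound, the 4 vertices {1, 2, 3, 5} are pairwise adjacent, and any tree decomposition puts a clique entirely inside one bag — forcing width ≥ 3. Therefore the treewidth is 3.

Treewidth 3.
Bags: B1 = {1, 2, 3, 6}  B2 = {1, 3, 4, 6}  B3 = {1, 2, 3, 5}
Tree: B1–B2, B1–B3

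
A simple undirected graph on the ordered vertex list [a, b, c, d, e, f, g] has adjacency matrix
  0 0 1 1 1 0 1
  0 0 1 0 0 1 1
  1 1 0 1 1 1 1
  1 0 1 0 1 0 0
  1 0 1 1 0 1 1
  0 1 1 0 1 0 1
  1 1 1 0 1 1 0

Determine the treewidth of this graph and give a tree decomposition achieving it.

Treewidth 3.
Bags: B1 = {c, e, f, g}  B2 = {a, c, e, g}  B3 = {a, c, d, e}  B4 = {b, c, f, g}
Tree: B1–B2, B2–B3, B1–B4

Each bag holds 4 vertices, so the decomposition has width 3, which upper-bounds the treewidth. On the other hand G contains the 4-clique {a, c, d, e}. A clique must lie in a single bag of any decomposition, so no decomposition can have width below 3. Therefore the treewidth is 3.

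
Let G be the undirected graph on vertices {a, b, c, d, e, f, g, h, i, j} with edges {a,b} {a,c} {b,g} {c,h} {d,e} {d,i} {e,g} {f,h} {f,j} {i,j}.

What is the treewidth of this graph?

2

A width-2 tree decomposition is:
Bags: B1 = {c, f, h}  B2 = {c, f, j}  B3 = {c, i, j}  B4 = {c, d, i}  B5 = {c, d, e}  B6 = {c, e, g}  B7 = {b, c, g}  B8 = {a, b, c}
Tree: B1–B2, B2–B3, B3–B4, B4–B5, B5–B6, B6–B7, B7–B8
Every bag has size at most 3, so the width is 3 − 1 = 2 and tw(G) ≤ 2. For the lower bound, G contains the cycle c–h–f–j–i–d–e–g–b–a–c, so G is not a forest; only forests have treewidth ≤ 1, hence tw(G) ≥ 2. Hence tw(G) = 2 exactly.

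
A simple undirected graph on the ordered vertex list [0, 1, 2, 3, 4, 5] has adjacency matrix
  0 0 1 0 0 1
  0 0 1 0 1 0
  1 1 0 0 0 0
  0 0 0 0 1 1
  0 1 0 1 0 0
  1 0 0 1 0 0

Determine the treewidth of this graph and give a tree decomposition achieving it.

Treewidth 2.
One optimal decomposition is:
Bags: B1 = {0, 3, 5}  B2 = {0, 3, 4}  B3 = {0, 1, 4}  B4 = {0, 1, 2}
Tree: B1–B2, B2–B3, B3–B4

The largest bag has 3 vertices, giving width 2; this decomposition certifies tw(G) ≤ 2. Since 0–5–3–4–1–2–0 is a cycle in G, G is not acyclic. Forests are exactly the graphs of treewidth ≤ 1, so tw(G) ≥ 2. Combining the bounds, tw(G) = 2.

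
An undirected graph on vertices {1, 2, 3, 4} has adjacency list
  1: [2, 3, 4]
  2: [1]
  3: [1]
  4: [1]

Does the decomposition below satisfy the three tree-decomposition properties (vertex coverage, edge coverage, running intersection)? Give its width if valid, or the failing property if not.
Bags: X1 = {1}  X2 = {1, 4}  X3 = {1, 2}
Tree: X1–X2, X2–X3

No — vertex 3 appears in no bag.

A tree decomposition must satisfy three properties: every vertex lies in some bag; for every edge, both endpoints lie together in some bag; and for every vertex, the bags containing it form a connected subtree. Here vertex 3 appears in no bag, so the decomposition is invalid.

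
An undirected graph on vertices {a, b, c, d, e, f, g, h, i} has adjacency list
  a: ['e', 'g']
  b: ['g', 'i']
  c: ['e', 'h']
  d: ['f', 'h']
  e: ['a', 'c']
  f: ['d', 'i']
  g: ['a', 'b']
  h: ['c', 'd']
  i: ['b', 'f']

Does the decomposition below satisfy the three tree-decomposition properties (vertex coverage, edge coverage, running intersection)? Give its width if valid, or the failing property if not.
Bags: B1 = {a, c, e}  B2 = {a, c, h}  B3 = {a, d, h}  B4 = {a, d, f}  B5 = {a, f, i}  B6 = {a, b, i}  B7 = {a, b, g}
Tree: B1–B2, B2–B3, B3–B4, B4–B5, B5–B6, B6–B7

Vertex coverage: the bags together contain {a, b, c, d, e, f, g, h, i}, the full vertex set. Edge coverage: each edge of G has both endpoints in at least one bag. Running intersection: for every vertex, the bags containing it form a connected subtree. All three properties hold, so this is a valid tree decomposition of width max|bag| − 1 = 2, and hence tw(G) ≤ 2.

Yes; width 2.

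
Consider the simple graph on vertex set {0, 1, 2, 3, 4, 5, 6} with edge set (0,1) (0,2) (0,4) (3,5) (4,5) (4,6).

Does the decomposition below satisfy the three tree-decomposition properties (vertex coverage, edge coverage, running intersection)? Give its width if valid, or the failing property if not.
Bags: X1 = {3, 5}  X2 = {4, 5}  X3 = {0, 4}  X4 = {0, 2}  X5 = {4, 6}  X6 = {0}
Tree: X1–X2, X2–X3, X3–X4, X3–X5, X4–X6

No — vertex 1 appears in no bag.

A tree decomposition must satisfy three properties: every vertex lies in some bag; for every edge, both endpoints lie together in some bag; and for every vertex, the bags containing it form a connected subtree. Here vertex 1 appears in no bag, so the decomposition is invalid.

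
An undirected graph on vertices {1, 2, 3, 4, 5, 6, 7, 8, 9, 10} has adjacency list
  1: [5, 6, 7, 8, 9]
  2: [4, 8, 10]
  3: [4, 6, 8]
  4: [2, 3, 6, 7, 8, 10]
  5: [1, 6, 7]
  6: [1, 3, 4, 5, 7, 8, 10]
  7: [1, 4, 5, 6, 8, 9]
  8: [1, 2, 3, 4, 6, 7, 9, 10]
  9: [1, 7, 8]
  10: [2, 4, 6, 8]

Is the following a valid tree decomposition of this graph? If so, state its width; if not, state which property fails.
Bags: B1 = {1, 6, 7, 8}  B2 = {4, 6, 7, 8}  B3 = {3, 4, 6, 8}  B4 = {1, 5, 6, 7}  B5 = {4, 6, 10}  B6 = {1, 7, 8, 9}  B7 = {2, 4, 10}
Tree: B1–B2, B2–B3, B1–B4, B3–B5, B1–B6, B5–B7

A tree decomposition must satisfy three properties: every vertex lies in some bag; for every edge, both endpoints lie together in some bag; and for every vertex, the bags containing it form a connected subtree. Here edge (8,10) lies in no bag, so the decomposition is invalid.

No — edge (8,10) lies in no bag.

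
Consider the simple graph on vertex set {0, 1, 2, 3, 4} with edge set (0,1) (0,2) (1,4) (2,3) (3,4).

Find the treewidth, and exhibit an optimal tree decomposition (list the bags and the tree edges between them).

The largest bag has 3 vertices, giving width 2; this decomposition certifies tw(G) ≤ 2. Since 4–1–0–2–3–4 is a cycle in G, G is not acyclic. Forests are exactly the graphs of treewidth ≤ 1, so tw(G) ≥ 2. Combining the bounds, tw(G) = 2.

Treewidth 2.
Bags: B1 = {0, 1, 4}  B2 = {0, 2, 4}  B3 = {2, 3, 4}
Tree: B1–B2, B2–B3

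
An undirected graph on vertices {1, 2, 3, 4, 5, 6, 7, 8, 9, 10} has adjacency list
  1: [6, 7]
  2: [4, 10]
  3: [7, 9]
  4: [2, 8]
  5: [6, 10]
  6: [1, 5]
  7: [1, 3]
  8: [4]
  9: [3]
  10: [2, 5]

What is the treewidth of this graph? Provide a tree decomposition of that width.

Every bag has size at most 2, so the width is 2 − 1 = 1 and tw(G) ≤ 1. G has an edge, so its treewidth is at least 1. Hence tw(G) = 1 exactly.

Treewidth 1.
One optimal decomposition is:
Bags: B1 = {3, 9}  B2 = {3, 7}  B3 = {1, 7}  B4 = {1, 6}  B5 = {5, 6}  B6 = {5, 10}  B7 = {2, 10}  B8 = {2, 4}  B9 = {4, 8}
Tree: B1–B2, B2–B3, B3–B4, B4–B5, B5–B6, B6–B7, B7–B8, B8–B9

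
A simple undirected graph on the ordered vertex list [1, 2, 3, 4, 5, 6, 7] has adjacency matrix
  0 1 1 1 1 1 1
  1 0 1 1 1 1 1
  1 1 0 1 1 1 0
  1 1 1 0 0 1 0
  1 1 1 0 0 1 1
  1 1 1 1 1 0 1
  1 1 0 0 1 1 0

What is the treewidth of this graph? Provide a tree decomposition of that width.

Treewidth 4.
One optimal decomposition is:
Bags: B1 = {1, 2, 3, 5, 6}  B2 = {1, 2, 5, 6, 7}  B3 = {1, 2, 3, 4, 6}
Tree: B1–B2, B1–B3

The largest bag has 5 vertices, giving width 4; this decomposition certifies tw(G) ≤ 4. On the other hand G contains the 5-clique {1, 2, 3, 4, 6}. A clique must lie in a single bag of any decomposition, so no decomposition can have width below 4. The upper and lower bounds meet at 4, so that is the treewidth.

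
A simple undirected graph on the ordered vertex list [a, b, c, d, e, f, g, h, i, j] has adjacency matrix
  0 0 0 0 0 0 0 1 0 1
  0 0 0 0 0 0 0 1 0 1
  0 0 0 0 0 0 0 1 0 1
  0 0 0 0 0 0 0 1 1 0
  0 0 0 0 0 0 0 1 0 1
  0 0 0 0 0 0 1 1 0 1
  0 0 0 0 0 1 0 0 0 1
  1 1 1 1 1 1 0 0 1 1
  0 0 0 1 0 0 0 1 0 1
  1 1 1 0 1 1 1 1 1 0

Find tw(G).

2

A width-2 tree decomposition is:
Bags: B1 = {h, i, j}  B2 = {a, h, j}  B3 = {f, h, j}  B4 = {b, h, j}  B5 = {f, g, j}  B6 = {c, h, j}  B7 = {e, h, j}  B8 = {d, h, i}
Tree: B1–B2, B1–B3, B1–B4, B3–B5, B1–B6, B4–B7, B1–B8
Each bag holds 3 vertices, so the decomposition has width 2, which upper-bounds the treewidth. On the other hand G contains the 3-clique {f, g, j}. A clique must lie in a single bag of any decomposition, so no decomposition can have width below 2. Hence tw(G) = 2 exactly.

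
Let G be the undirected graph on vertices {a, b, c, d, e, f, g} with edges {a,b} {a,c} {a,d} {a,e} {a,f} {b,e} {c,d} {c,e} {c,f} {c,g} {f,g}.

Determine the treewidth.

2

A width-2 tree decomposition is:
Bags: B1 = {a, c, e}  B2 = {a, c, d}  B3 = {a, b, e}  B4 = {a, c, f}  B5 = {c, f, g}
Tree: B1–B2, B1–B3, B1–B4, B4–B5
The largest bag has 3 vertices, giving width 2; this decomposition certifies tw(G) ≤ 2. Conversely, {c, f, g} is a clique of size 3, and the vertices of any clique must share a bag in every tree decomposition; so some bag has ≥ 3 vertices and tw(G) ≥ 2. Hence tw(G) = 2 exactly.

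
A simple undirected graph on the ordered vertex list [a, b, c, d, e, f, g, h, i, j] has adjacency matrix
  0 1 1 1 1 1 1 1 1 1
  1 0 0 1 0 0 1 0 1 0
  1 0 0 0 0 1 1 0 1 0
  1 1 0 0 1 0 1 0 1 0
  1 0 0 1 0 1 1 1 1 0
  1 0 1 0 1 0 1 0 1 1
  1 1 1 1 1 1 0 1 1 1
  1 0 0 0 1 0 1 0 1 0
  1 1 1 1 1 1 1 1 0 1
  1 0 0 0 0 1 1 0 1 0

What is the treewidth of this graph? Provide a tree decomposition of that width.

Treewidth 4.
One such decomposition:
Bags: B1 = {a, e, f, g, i}  B2 = {a, f, g, i, j}  B3 = {a, e, g, h, i}  B4 = {a, d, e, g, i}  B5 = {a, b, d, g, i}  B6 = {a, c, f, g, i}
Tree: B1–B2, B1–B3, B3–B4, B4–B5, B2–B6

Every bag has size at most 5, so the width is 5 − 1 = 4 and tw(G) ≤ 4. For the lower bound, the 5 vertices {a, d, e, g, i} are pairwise adjacent, and any tree decomposition puts a clique entirely inside one bag — forcing width ≥ 4. Therefore the treewidth is 4.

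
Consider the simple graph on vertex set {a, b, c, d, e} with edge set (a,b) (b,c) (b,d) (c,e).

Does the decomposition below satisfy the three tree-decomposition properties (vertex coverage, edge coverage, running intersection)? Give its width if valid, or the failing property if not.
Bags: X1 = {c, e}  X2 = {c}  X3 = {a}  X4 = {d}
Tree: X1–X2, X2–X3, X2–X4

A tree decomposition must satisfy three properties: every vertex lies in some bag; for every edge, both endpoints lie together in some bag; and for every vertex, the bags containing it form a connected subtree. Here vertex b appears in no bag, so the decomposition is invalid.

No — vertex b appears in no bag.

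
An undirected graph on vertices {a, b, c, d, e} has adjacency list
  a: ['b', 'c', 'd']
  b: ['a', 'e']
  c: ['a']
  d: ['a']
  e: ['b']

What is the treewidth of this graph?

A width-1 tree decomposition is:
Bags: B1 = {a, b}  B2 = {a, c}  B3 = {b, e}  B4 = {a, d}
Tree: B1–B2, B1–B3, B2–B4
Each bag holds 2 vertices, so the decomposition has width 1, which upper-bounds the treewidth. Since G has at least one edge (e.g. b–a), it is not an edgeless graph, so tw(G) ≥ 1. Combining the bounds, tw(G) = 1.

1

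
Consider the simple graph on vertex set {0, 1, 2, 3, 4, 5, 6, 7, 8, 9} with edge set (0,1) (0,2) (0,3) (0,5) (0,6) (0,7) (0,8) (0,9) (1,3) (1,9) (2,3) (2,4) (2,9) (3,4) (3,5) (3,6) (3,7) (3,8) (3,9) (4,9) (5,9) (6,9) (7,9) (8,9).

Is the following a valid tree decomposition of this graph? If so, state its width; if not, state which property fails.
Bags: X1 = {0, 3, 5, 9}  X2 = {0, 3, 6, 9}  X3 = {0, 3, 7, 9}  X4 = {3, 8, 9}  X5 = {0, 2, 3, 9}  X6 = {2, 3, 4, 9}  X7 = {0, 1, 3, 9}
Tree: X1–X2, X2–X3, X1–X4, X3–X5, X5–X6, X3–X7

No — edge (0,8) lies in no bag.

A tree decomposition must satisfy three properties: every vertex lies in some bag; for every edge, both endpoints lie together in some bag; and for every vertex, the bags containing it form a connected subtree. Here edge (0,8) lies in no bag, so the decomposition is invalid.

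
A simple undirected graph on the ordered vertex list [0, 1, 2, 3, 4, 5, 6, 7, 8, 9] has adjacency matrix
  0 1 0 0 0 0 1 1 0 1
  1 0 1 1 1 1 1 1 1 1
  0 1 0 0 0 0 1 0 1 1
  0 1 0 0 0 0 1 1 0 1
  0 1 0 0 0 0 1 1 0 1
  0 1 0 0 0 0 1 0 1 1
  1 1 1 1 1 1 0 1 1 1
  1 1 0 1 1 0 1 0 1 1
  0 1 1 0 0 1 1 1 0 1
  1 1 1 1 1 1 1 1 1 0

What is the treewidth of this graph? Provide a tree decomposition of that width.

Each bag holds 5 vertices, so the decomposition has width 4, which upper-bounds the treewidth. On the other hand G contains the 5-clique {1, 2, 6, 8, 9}. A clique must lie in a single bag of any decomposition, so no decomposition can have width below 4. Hence tw(G) = 4 exactly.

Treewidth 4.
One such decomposition:
Bags: B1 = {1, 2, 6, 8, 9}  B2 = {1, 6, 7, 8, 9}  B3 = {0, 1, 6, 7, 9}  B4 = {1, 5, 6, 8, 9}  B5 = {1, 4, 6, 7, 9}  B6 = {1, 3, 6, 7, 9}
Tree: B1–B2, B2–B3, B2–B4, B3–B5, B2–B6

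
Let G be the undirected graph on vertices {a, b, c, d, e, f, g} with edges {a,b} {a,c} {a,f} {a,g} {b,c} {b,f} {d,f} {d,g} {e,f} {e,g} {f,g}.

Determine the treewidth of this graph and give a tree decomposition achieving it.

Treewidth 2.
Bags: B1 = {a, f, g}  B2 = {a, b, f}  B3 = {a, b, c}  B4 = {d, f, g}  B5 = {e, f, g}
Tree: B1–B2, B2–B3, B1–B4, B4–B5

Every bag has size at most 3, so the width is 3 − 1 = 2 and tw(G) ≤ 2. Conversely, {a, b, c} is a clique of size 3, and the vertices of any clique must share a bag in every tree decomposition; so some bag has ≥ 3 vertices and tw(G) ≥ 2. The upper and lower bounds meet at 2, so that is the treewidth.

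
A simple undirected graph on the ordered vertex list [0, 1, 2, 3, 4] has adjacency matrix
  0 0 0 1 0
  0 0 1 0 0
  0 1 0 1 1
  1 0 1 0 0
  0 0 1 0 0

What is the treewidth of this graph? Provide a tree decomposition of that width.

Treewidth 1.
Bags: B1 = {2, 3}  B2 = {2, 4}  B3 = {0, 3}  B4 = {1, 2}
Tree: B1–B2, B1–B3, B1–B4

Every bag has size at most 2, so the width is 2 − 1 = 1 and tw(G) ≤ 1. Any graph with an edge has treewidth ≥ 1, and G has the edge 3–2. The upper and lower bounds meet at 1, so that is the treewidth.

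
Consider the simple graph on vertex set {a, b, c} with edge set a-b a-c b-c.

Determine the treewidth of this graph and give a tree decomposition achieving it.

Treewidth 2.
One optimal decomposition is:
Bags: B1 = {a, b, c}
Tree: (single bag)

With just one bag of size 3, the width is 3 − 1 = 2, so tw(G) ≤ 2. Conversely, {a, b, c} is a clique of size 3, and the vertices of any clique must share a bag in every tree decomposition; so some bag has ≥ 3 vertices and tw(G) ≥ 2. Combining the bounds, tw(G) = 2.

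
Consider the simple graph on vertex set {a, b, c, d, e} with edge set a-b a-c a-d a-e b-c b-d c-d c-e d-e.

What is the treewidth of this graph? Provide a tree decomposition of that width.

Each bag holds 4 vertices, so the decomposition has width 3, which upper-bounds the treewidth. For the lower bound, the 4 vertices {a, c, d, e} are pairwise adjacent, and any tree decomposition puts a clique entirely inside one bag — forcing width ≥ 3. Therefore the treewidth is 3.

Treewidth 3.
Bags: B1 = {a, b, c, d}  B2 = {a, c, d, e}
Tree: B1–B2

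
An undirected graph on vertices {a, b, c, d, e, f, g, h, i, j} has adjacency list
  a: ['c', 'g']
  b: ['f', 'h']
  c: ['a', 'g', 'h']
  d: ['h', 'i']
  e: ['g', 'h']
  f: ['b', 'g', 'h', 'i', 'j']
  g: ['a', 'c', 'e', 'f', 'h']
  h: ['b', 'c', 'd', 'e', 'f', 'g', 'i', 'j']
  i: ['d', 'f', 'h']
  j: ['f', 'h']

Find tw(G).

2

A width-2 tree decomposition is:
Bags: B1 = {f, g, h}  B2 = {f, h, i}  B3 = {b, f, h}  B4 = {f, h, j}  B5 = {e, g, h}  B6 = {c, g, h}  B7 = {a, c, g}  B8 = {d, h, i}
Tree: B1–B2, B1–B3, B2–B4, B1–B5, B1–B6, B6–B7, B2–B8
Each bag holds 3 vertices, so the decomposition has width 2, which upper-bounds the treewidth. On the other hand G contains the 3-clique {d, h, i}. A clique must lie in a single bag of any decomposition, so no decomposition can have width below 2. Combining the bounds, tw(G) = 2.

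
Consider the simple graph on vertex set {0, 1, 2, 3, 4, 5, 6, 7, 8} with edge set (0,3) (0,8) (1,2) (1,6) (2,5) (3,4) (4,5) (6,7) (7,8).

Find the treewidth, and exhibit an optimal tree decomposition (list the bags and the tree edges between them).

Treewidth 2.
One optimal decomposition is:
Bags: B1 = {1, 2, 5}  B2 = {1, 4, 5}  B3 = {1, 3, 4}  B4 = {0, 1, 3}  B5 = {0, 1, 8}  B6 = {1, 7, 8}  B7 = {1, 6, 7}
Tree: B1–B2, B2–B3, B3–B4, B4–B5, B5–B6, B6–B7

Each bag holds 3 vertices, so the decomposition has width 2, which upper-bounds the treewidth. For the lower bound, G contains the cycle 1–2–5–4–3–0–8–7–6–1, so G is not a forest; only forests have treewidth ≤ 1, hence tw(G) ≥ 2. Hence tw(G) = 2 exactly.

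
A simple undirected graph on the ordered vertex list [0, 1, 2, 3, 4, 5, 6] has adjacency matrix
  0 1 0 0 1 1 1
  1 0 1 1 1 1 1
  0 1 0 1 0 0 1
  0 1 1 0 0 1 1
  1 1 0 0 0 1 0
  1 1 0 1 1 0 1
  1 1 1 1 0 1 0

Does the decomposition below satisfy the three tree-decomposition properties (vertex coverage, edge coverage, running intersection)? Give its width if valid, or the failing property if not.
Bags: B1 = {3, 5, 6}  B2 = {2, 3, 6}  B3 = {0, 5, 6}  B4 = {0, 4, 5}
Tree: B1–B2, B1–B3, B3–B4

A tree decomposition must satisfy three properties: every vertex lies in some bag; for every edge, both endpoints lie together in some bag; and for every vertex, the bags containing it form a connected subtree. Here vertex 1 appears in no bag, so the decomposition is invalid.

No — vertex 1 appears in no bag.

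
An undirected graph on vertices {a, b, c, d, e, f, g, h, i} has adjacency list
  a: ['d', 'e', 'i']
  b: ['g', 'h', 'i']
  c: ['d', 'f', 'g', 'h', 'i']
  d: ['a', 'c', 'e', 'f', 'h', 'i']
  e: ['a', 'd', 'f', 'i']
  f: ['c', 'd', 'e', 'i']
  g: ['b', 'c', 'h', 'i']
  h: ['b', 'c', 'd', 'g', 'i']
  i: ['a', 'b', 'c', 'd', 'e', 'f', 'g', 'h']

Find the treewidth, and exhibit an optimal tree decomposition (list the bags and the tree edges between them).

Every bag has size at most 4, so the width is 4 − 1 = 3 and tw(G) ≤ 3. For the lower bound, the 4 vertices {a, d, e, i} are pairwise adjacent, and any tree decomposition puts a clique entirely inside one bag — forcing width ≥ 3. The upper and lower bounds meet at 3, so that is the treewidth.

Treewidth 3.
One optimal decomposition is:
Bags: B1 = {d, e, f, i}  B2 = {c, d, f, i}  B3 = {a, d, e, i}  B4 = {c, d, h, i}  B5 = {c, g, h, i}  B6 = {b, g, h, i}
Tree: B1–B2, B1–B3, B2–B4, B4–B5, B5–B6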